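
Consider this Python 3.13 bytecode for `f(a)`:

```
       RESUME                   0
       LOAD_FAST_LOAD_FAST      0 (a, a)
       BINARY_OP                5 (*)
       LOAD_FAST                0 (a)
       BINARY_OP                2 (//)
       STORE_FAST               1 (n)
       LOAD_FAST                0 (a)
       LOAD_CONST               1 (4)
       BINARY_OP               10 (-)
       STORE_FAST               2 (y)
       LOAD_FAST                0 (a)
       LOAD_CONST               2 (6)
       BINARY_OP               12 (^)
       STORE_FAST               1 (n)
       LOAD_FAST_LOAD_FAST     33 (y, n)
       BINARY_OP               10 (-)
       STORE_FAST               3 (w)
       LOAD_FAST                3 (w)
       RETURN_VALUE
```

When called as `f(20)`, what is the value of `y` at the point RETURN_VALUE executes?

16

LOAD_FAST_LOAD_FAST a,a → push 20,20. Stack: [20, 20]
BINARY_OP * → 20 * 20 = 400. Stack: [400]
LOAD_FAST a → push 20. Stack: [400, 20]
BINARY_OP // → 400 // 20 = 20. Stack: [20]
STORE_FAST n → n=20. Stack: []
LOAD_FAST a → push 20. Stack: [20]
LOAD_CONST → push 4. Stack: [20, 4]
BINARY_OP - → 20 - 4 = 16. Stack: [16]
STORE_FAST y → y=16. Stack: []
LOAD_FAST a → push 20. Stack: [20]
LOAD_CONST → push 6. Stack: [20, 6]
BINARY_OP ^ → 20 ^ 6 = 18. Stack: [18]
STORE_FAST n → n=18. Stack: []
LOAD_FAST_LOAD_FAST y,n → push 16,18. Stack: [16, 18]
BINARY_OP - → 16 - 18 = -2. Stack: [-2]
STORE_FAST w → w=-2. Stack: []
LOAD_FAST w → push -2. Stack: [-2]
RETURN_VALUE → return -2.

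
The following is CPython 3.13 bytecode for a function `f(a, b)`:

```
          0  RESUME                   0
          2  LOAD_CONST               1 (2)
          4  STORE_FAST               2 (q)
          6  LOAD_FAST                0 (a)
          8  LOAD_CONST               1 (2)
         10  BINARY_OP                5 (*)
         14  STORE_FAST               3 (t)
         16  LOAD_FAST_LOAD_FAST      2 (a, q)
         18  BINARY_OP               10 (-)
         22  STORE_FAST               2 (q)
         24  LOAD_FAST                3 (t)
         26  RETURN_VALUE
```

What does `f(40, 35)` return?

LOAD_CONST → push 2. Stack: [2]
STORE_FAST q → q=2. Stack: []
LOAD_FAST a → push 40. Stack: [40]
LOAD_CONST → push 2. Stack: [40, 2]
BINARY_OP * → 40 * 2 = 80. Stack: [80]
STORE_FAST t → t=80. Stack: []
LOAD_FAST_LOAD_FAST a,q → push 40,2. Stack: [40, 2]
BINARY_OP - → 40 - 2 = 38. Stack: [38]
STORE_FAST q → q=38. Stack: []
LOAD_FAST t → push 80. Stack: [80]
RETURN_VALUE → return 80.

80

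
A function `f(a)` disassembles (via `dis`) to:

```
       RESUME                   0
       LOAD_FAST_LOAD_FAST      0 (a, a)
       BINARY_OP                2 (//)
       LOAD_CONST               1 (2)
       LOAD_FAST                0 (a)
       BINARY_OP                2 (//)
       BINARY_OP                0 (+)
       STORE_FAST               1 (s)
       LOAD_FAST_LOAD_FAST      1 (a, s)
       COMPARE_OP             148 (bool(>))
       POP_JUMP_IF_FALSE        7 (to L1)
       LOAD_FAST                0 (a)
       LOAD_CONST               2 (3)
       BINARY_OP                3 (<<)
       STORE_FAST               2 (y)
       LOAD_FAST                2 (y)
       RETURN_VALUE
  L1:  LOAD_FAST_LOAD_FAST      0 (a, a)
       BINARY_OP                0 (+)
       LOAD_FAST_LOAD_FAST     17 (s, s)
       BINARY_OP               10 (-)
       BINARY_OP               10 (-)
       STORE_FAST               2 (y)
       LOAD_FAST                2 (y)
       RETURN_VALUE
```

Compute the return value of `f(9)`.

72

LOAD_FAST_LOAD_FAST a,a → push 9,9. Stack: [9, 9]
BINARY_OP // → 9 // 9 = 1. Stack: [1]
LOAD_CONST → push 2. Stack: [1, 2]
LOAD_FAST a → push 9. Stack: [1, 2, 9]
BINARY_OP // → 2 // 9 = 0. Stack: [1, 0]
BINARY_OP + → 1 + 0 = 1. Stack: [1]
STORE_FAST s → s=1. Stack: []
LOAD_FAST_LOAD_FAST a,s → push 9,1. Stack: [9, 1]
COMPARE_OP bool(>) → 9 vs 1 = True. Stack: [True]
POP_JUMP_IF_FALSE → pop True; no jump. Stack: []
LOAD_FAST a → push 9. Stack: [9]
LOAD_CONST → push 3. Stack: [9, 3]
BINARY_OP << → 9 << 3 = 72. Stack: [72]
STORE_FAST y → y=72. Stack: []
LOAD_FAST y → push 72. Stack: [72]
RETURN_VALUE → return 72.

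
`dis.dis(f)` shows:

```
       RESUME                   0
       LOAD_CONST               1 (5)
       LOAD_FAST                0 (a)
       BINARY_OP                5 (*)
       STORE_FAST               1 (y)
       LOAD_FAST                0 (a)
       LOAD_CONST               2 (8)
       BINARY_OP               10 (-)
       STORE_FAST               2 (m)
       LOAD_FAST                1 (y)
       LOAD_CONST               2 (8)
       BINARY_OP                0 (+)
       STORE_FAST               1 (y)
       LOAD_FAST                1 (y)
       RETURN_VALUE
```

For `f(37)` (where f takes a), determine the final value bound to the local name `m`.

LOAD_CONST → push 5. Stack: [5]
LOAD_FAST a → push 37. Stack: [5, 37]
BINARY_OP * → 5 * 37 = 185. Stack: [185]
STORE_FAST y → y=185. Stack: []
LOAD_FAST a → push 37. Stack: [37]
LOAD_CONST → push 8. Stack: [37, 8]
BINARY_OP - → 37 - 8 = 29. Stack: [29]
STORE_FAST m → m=29. Stack: []
LOAD_FAST y → push 185. Stack: [185]
LOAD_CONST → push 8. Stack: [185, 8]
BINARY_OP + → 185 + 8 = 193. Stack: [193]
STORE_FAST y → y=193. Stack: []
LOAD_FAST y → push 193. Stack: [193]
RETURN_VALUE → return 193.

29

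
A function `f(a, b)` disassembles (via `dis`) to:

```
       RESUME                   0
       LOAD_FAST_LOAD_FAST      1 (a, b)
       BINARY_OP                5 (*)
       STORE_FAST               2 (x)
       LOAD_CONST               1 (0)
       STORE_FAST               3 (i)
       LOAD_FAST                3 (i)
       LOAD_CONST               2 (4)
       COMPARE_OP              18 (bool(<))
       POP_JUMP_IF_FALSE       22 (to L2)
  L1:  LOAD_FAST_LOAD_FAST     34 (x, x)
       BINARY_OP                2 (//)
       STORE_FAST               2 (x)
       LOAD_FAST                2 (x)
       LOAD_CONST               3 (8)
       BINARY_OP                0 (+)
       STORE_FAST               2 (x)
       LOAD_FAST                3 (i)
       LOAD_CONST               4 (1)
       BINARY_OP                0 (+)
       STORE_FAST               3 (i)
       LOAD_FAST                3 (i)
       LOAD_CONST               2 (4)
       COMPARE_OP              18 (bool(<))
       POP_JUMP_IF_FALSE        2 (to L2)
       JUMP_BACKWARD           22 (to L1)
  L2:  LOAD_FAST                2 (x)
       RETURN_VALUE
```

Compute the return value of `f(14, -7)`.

9

LOAD_FAST_LOAD_FAST a,b → push 14,-7
BINARY_OP * → 14 * -7 = -98
STORE_FAST x → x=-98
LOAD_CONST → push 0
STORE_FAST i → i=0
LOAD_FAST i → push 0
LOAD_CONST → push 4
COMPARE_OP bool(<) → 0 vs 4 = True
POP_JUMP_IF_FALSE → pop True; no jump
LOAD_FAST_LOAD_FAST x,x → push -98,-98
BINARY_OP // → -98 // -98 = 1
STORE_FAST x → x=1
LOAD_FAST x → push 1
LOAD_CONST → push 8
BINARY_OP + → 1 + 8 = 9
STORE_FAST x → x=9
LOAD_FAST i → push 0
LOAD_CONST → push 1
BINARY_OP + → 0 + 1 = 1
STORE_FAST i → i=1
LOAD_FAST i → push 1
LOAD_CONST → push 4
COMPARE_OP bool(<) → 1 vs 4 = True
POP_JUMP_IF_FALSE → pop True; no jump
LOAD_FAST_LOAD_FAST x,x → push 9,9
BINARY_OP // → 9 // 9 = 1
STORE_FAST x → x=1
LOAD_FAST x → push 1
LOAD_CONST → push 8
BINARY_OP + → 1 + 8 = 9
STORE_FAST x → x=9
LOAD_FAST i → push 1
LOAD_CONST → push 1
BINARY_OP + → 1 + 1 = 2
STORE_FAST i → i=2
LOAD_FAST i → push 2
LOAD_CONST → push 4
COMPARE_OP bool(<) → 2 vs 4 = True
POP_JUMP_IF_FALSE → pop True; no jump
LOAD_FAST_LOAD_FAST x,x → push 9,9
BINARY_OP // → 9 // 9 = 1
STORE_FAST x → x=1
LOAD_FAST x → push 1
LOAD_CONST → push 8
BINARY_OP + → 1 + 8 = 9
STORE_FAST x → x=9
LOAD_FAST i → push 2
LOAD_CONST → push 1
BINARY_OP + → 2 + 1 = 3
STORE_FAST i → i=3
LOAD_FAST i → push 3
LOAD_CONST → push 4
COMPARE_OP bool(<) → 3 vs 4 = True
POP_JUMP_IF_FALSE → pop True; no jump
LOAD_FAST_LOAD_FAST x,x → push 9,9
BINARY_OP // → 9 // 9 = 1
STORE_FAST x → x=1
LOAD_FAST x → push 1
LOAD_CONST → push 8
BINARY_OP + → 1 + 8 = 9
STORE_FAST x → x=9
LOAD_FAST i → push 3
LOAD_CONST → push 1
BINARY_OP + → 3 + 1 = 4
STORE_FAST i → i=4
LOAD_FAST i → push 4
LOAD_CONST → push 4
COMPARE_OP bool(<) → 4 vs 4 = False
POP_JUMP_IF_FALSE → pop False; jump
LOAD_FAST x → push 9
RETURN_VALUE → return 9.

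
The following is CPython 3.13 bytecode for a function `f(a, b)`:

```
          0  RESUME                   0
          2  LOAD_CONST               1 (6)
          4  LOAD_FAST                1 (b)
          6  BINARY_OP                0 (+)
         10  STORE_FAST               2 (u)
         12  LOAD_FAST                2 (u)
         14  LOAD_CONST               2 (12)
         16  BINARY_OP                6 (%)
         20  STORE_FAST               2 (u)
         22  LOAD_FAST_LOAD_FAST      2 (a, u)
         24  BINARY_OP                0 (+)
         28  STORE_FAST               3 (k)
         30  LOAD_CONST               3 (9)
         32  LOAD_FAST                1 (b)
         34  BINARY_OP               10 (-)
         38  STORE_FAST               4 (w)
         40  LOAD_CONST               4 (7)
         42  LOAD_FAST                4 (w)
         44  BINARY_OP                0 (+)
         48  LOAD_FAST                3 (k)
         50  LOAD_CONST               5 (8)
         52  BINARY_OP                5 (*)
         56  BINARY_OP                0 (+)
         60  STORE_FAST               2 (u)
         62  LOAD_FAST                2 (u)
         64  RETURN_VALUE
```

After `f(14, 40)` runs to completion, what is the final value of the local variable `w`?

LOAD_CONST → push 6. Stack: [6]
LOAD_FAST b → push 40. Stack: [6, 40]
BINARY_OP + → 6 + 40 = 46. Stack: [46]
STORE_FAST u → u=46. Stack: []
LOAD_FAST u → push 46. Stack: [46]
LOAD_CONST → push 12. Stack: [46, 12]
BINARY_OP % → 46 % 12 = 10. Stack: [10]
STORE_FAST u → u=10. Stack: []
LOAD_FAST_LOAD_FAST a,u → push 14,10. Stack: [14, 10]
BINARY_OP + → 14 + 10 = 24. Stack: [24]
STORE_FAST k → k=24. Stack: []
LOAD_CONST → push 9. Stack: [9]
LOAD_FAST b → push 40. Stack: [9, 40]
BINARY_OP - → 9 - 40 = -31. Stack: [-31]
STORE_FAST w → w=-31. Stack: []
LOAD_CONST → push 7. Stack: [7]
LOAD_FAST w → push -31. Stack: [7, -31]
BINARY_OP + → 7 + -31 = -24. Stack: [-24]
LOAD_FAST k → push 24. Stack: [-24, 24]
LOAD_CONST → push 8. Stack: [-24, 24, 8]
BINARY_OP * → 24 * 8 = 192. Stack: [-24, 192]
BINARY_OP + → -24 + 192 = 168. Stack: [168]
STORE_FAST u → u=168. Stack: []
LOAD_FAST u → push 168. Stack: [168]
RETURN_VALUE → return 168.

-31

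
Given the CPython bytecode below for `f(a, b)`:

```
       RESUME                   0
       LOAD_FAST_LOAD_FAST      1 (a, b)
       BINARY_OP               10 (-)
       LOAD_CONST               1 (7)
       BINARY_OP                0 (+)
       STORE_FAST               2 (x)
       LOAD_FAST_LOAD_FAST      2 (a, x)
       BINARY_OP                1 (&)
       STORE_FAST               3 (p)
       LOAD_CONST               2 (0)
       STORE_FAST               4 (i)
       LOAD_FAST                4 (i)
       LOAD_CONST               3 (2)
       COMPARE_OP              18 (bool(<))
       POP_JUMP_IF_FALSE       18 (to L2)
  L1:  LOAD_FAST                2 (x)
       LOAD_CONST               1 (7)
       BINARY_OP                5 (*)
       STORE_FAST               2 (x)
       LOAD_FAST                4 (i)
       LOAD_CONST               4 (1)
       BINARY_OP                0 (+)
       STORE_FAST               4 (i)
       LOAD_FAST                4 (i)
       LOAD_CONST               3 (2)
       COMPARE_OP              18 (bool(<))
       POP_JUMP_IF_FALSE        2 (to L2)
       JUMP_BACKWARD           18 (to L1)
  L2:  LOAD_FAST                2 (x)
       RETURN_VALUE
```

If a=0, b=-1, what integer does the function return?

392

LOAD_FAST_LOAD_FAST a,b → push 0,-1. Stack: [0, -1]
BINARY_OP - → 0 - -1 = 1. Stack: [1]
LOAD_CONST → push 7. Stack: [1, 7]
BINARY_OP + → 1 + 7 = 8. Stack: [8]
STORE_FAST x → x=8. Stack: []
LOAD_FAST_LOAD_FAST a,x → push 0,8. Stack: [0, 8]
BINARY_OP & → 0 & 8 = 0. Stack: [0]
STORE_FAST p → p=0. Stack: []
LOAD_CONST → push 0. Stack: [0]
STORE_FAST i → i=0. Stack: []
LOAD_FAST i → push 0. Stack: [0]
LOAD_CONST → push 2. Stack: [0, 2]
COMPARE_OP bool(<) → 0 vs 2 = True. Stack: [True]
POP_JUMP_IF_FALSE → pop True; no jump. Stack: []
LOAD_FAST x → push 8. Stack: [8]
LOAD_CONST → push 7. Stack: [8, 7]
BINARY_OP * → 8 * 7 = 56. Stack: [56]
STORE_FAST x → x=56. Stack: []
LOAD_FAST i → push 0. Stack: [0]
LOAD_CONST → push 1. Stack: [0, 1]
BINARY_OP + → 0 + 1 = 1. Stack: [1]
STORE_FAST i → i=1. Stack: []
LOAD_FAST i → push 1. Stack: [1]
LOAD_CONST → push 2. Stack: [1, 2]
COMPARE_OP bool(<) → 1 vs 2 = True. Stack: [True]
POP_JUMP_IF_FALSE → pop True; no jump. Stack: []
LOAD_FAST x → push 56. Stack: [56]
LOAD_CONST → push 7. Stack: [56, 7]
BINARY_OP * → 56 * 7 = 392. Stack: [392]
STORE_FAST x → x=392. Stack: []
LOAD_FAST i → push 1. Stack: [1]
LOAD_CONST → push 1. Stack: [1, 1]
BINARY_OP + → 1 + 1 = 2. Stack: [2]
STORE_FAST i → i=2. Stack: []
LOAD_FAST i → push 2. Stack: [2]
LOAD_CONST → push 2. Stack: [2, 2]
COMPARE_OP bool(<) → 2 vs 2 = False. Stack: [False]
POP_JUMP_IF_FALSE → pop False; jump. Stack: []
LOAD_FAST x → push 392. Stack: [392]
RETURN_VALUE → return 392.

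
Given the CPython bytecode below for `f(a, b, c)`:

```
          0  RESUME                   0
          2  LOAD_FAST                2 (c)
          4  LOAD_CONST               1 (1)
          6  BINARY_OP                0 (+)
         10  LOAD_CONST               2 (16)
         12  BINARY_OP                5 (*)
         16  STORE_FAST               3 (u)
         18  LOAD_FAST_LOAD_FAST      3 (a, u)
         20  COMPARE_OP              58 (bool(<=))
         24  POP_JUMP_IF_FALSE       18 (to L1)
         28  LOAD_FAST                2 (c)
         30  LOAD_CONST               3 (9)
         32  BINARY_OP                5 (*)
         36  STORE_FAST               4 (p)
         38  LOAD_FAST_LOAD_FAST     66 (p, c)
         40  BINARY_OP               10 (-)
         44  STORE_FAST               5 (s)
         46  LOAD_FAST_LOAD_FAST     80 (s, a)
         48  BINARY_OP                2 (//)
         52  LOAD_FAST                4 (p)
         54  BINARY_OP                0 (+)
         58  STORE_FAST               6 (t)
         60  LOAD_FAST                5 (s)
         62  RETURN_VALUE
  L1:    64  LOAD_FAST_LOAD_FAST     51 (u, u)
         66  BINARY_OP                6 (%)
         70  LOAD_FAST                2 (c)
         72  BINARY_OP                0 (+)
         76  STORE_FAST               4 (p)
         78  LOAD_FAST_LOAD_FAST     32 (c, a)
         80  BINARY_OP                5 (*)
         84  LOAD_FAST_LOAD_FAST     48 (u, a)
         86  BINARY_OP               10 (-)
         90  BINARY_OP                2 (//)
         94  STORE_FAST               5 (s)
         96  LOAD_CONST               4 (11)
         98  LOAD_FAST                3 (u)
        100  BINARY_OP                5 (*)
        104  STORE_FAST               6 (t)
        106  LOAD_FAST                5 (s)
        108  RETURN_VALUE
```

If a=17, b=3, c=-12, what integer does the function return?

LOAD_FAST c → push -12. Stack: [-12]
LOAD_CONST → push 1. Stack: [-12, 1]
BINARY_OP + → -12 + 1 = -11. Stack: [-11]
LOAD_CONST → push 16. Stack: [-11, 16]
BINARY_OP * → -11 * 16 = -176. Stack: [-176]
STORE_FAST u → u=-176. Stack: []
LOAD_FAST_LOAD_FAST a,u → push 17,-176. Stack: [17, -176]
COMPARE_OP bool(<=) → 17 vs -176 = False. Stack: [False]
POP_JUMP_IF_FALSE → pop False; jump. Stack: []
LOAD_FAST_LOAD_FAST u,u → push -176,-176. Stack: [-176, -176]
BINARY_OP % → -176 % -176 = 0. Stack: [0]
LOAD_FAST c → push -12. Stack: [0, -12]
BINARY_OP + → 0 + -12 = -12. Stack: [-12]
STORE_FAST p → p=-12. Stack: []
LOAD_FAST_LOAD_FAST c,a → push -12,17. Stack: [-12, 17]
BINARY_OP * → -12 * 17 = -204. Stack: [-204]
LOAD_FAST_LOAD_FAST u,a → push -176,17. Stack: [-204, -176, 17]
BINARY_OP - → -176 - 17 = -193. Stack: [-204, -193]
BINARY_OP // → -204 // -193 = 1. Stack: [1]
STORE_FAST s → s=1. Stack: []
LOAD_CONST → push 11. Stack: [11]
LOAD_FAST u → push -176. Stack: [11, -176]
BINARY_OP * → 11 * -176 = -1936. Stack: [-1936]
STORE_FAST t → t=-1936. Stack: []
LOAD_FAST s → push 1. Stack: [1]
RETURN_VALUE → return 1.

1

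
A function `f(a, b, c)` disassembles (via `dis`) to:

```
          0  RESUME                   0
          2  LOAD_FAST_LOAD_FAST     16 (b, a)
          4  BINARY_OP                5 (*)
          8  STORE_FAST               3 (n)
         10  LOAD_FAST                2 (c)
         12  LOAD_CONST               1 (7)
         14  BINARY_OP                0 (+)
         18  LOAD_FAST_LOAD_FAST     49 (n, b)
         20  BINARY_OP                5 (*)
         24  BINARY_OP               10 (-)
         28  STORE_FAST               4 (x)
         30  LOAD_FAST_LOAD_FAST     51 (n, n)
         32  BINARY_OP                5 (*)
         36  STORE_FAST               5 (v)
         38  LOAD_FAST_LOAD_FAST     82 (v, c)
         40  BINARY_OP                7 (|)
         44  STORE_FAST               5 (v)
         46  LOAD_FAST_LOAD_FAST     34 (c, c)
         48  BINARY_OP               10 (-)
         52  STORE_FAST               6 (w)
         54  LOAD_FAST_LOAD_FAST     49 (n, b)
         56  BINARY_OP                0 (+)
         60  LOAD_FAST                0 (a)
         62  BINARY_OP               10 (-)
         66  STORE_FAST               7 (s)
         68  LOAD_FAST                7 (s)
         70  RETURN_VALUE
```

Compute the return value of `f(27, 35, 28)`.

LOAD_FAST_LOAD_FAST b,a → push 35,27. Stack: [35, 27]
BINARY_OP * → 35 * 27 = 945. Stack: [945]
STORE_FAST n → n=945. Stack: []
LOAD_FAST c → push 28. Stack: [28]
LOAD_CONST → push 7. Stack: [28, 7]
BINARY_OP + → 28 + 7 = 35. Stack: [35]
LOAD_FAST_LOAD_FAST n,b → push 945,35. Stack: [35, 945, 35]
BINARY_OP * → 945 * 35 = 33075. Stack: [35, 33075]
BINARY_OP - → 35 - 33075 = -33040. Stack: [-33040]
STORE_FAST x → x=-33040. Stack: []
LOAD_FAST_LOAD_FAST n,n → push 945,945. Stack: [945, 945]
BINARY_OP * → 945 * 945 = 893025. Stack: [893025]
STORE_FAST v → v=893025. Stack: []
LOAD_FAST_LOAD_FAST v,c → push 893025,28. Stack: [893025, 28]
BINARY_OP | → 893025 | 28 = 893053. Stack: [893053]
STORE_FAST v → v=893053. Stack: []
LOAD_FAST_LOAD_FAST c,c → push 28,28. Stack: [28, 28]
BINARY_OP - → 28 - 28 = 0. Stack: [0]
STORE_FAST w → w=0. Stack: []
LOAD_FAST_LOAD_FAST n,b → push 945,35. Stack: [945, 35]
BINARY_OP + → 945 + 35 = 980. Stack: [980]
LOAD_FAST a → push 27. Stack: [980, 27]
BINARY_OP - → 980 - 27 = 953. Stack: [953]
STORE_FAST s → s=953. Stack: []
LOAD_FAST s → push 953. Stack: [953]
RETURN_VALUE → return 953.

953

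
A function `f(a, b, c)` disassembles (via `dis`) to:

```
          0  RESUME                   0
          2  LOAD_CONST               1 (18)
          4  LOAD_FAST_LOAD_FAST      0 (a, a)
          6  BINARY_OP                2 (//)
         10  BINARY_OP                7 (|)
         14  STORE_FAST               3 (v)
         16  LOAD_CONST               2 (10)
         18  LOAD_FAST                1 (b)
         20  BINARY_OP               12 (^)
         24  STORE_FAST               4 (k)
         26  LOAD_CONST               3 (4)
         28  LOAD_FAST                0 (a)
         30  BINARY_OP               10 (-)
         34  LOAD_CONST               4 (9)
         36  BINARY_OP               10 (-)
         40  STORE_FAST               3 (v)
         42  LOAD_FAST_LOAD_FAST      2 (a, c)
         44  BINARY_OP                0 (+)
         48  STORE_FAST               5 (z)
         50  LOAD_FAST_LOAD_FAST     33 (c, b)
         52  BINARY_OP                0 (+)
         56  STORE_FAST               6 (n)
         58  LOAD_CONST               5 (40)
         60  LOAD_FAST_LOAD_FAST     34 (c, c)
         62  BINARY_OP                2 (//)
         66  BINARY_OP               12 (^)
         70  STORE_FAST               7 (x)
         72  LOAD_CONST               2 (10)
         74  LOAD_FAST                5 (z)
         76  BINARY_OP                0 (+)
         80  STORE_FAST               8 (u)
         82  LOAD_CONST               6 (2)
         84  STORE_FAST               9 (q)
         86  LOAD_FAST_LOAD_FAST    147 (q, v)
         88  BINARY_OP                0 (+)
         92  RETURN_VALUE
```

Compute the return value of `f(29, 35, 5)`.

LOAD_CONST → push 18. Stack: [18]
LOAD_FAST_LOAD_FAST a,a → push 29,29. Stack: [18, 29, 29]
BINARY_OP // → 29 // 29 = 1. Stack: [18, 1]
BINARY_OP | → 18 | 1 = 19. Stack: [19]
STORE_FAST v → v=19. Stack: []
LOAD_CONST → push 10. Stack: [10]
LOAD_FAST b → push 35. Stack: [10, 35]
BINARY_OP ^ → 10 ^ 35 = 41. Stack: [41]
STORE_FAST k → k=41. Stack: []
LOAD_CONST → push 4. Stack: [4]
LOAD_FAST a → push 29. Stack: [4, 29]
BINARY_OP - → 4 - 29 = -25. Stack: [-25]
LOAD_CONST → push 9. Stack: [-25, 9]
BINARY_OP - → -25 - 9 = -34. Stack: [-34]
STORE_FAST v → v=-34. Stack: []
LOAD_FAST_LOAD_FAST a,c → push 29,5. Stack: [29, 5]
BINARY_OP + → 29 + 5 = 34. Stack: [34]
STORE_FAST z → z=34. Stack: []
LOAD_FAST_LOAD_FAST c,b → push 5,35. Stack: [5, 35]
BINARY_OP + → 5 + 35 = 40. Stack: [40]
STORE_FAST n → n=40. Stack: []
LOAD_CONST → push 40. Stack: [40]
LOAD_FAST_LOAD_FAST c,c → push 5,5. Stack: [40, 5, 5]
BINARY_OP // → 5 // 5 = 1. Stack: [40, 1]
BINARY_OP ^ → 40 ^ 1 = 41. Stack: [41]
STORE_FAST x → x=41. Stack: []
LOAD_CONST → push 10. Stack: [10]
LOAD_FAST z → push 34. Stack: [10, 34]
BINARY_OP + → 10 + 34 = 44. Stack: [44]
STORE_FAST u → u=44. Stack: []
LOAD_CONST → push 2. Stack: [2]
STORE_FAST q → q=2. Stack: []
LOAD_FAST_LOAD_FAST q,v → push 2,-34. Stack: [2, -34]
BINARY_OP + → 2 + -34 = -32. Stack: [-32]
RETURN_VALUE → return -32.

-32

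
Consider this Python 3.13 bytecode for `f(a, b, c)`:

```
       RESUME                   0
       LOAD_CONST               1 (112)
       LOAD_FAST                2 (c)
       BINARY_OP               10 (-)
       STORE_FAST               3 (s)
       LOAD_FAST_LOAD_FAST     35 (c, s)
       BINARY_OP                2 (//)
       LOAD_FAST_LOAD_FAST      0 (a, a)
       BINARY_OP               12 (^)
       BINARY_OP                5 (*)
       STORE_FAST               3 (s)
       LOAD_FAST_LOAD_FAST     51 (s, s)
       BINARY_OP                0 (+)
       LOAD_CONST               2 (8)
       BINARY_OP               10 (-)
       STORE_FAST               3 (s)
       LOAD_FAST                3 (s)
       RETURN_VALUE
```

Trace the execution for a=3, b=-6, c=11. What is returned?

LOAD_CONST → push 112. Stack: [112]
LOAD_FAST c → push 11. Stack: [112, 11]
BINARY_OP - → 112 - 11 = 101. Stack: [101]
STORE_FAST s → s=101. Stack: []
LOAD_FAST_LOAD_FAST c,s → push 11,101. Stack: [11, 101]
BINARY_OP // → 11 // 101 = 0. Stack: [0]
LOAD_FAST_LOAD_FAST a,a → push 3,3. Stack: [0, 3, 3]
BINARY_OP ^ → 3 ^ 3 = 0. Stack: [0, 0]
BINARY_OP * → 0 * 0 = 0. Stack: [0]
STORE_FAST s → s=0. Stack: []
LOAD_FAST_LOAD_FAST s,s → push 0,0. Stack: [0, 0]
BINARY_OP + → 0 + 0 = 0. Stack: [0]
LOAD_CONST → push 8. Stack: [0, 8]
BINARY_OP - → 0 - 8 = -8. Stack: [-8]
STORE_FAST s → s=-8. Stack: []
LOAD_FAST s → push -8. Stack: [-8]
RETURN_VALUE → return -8.

-8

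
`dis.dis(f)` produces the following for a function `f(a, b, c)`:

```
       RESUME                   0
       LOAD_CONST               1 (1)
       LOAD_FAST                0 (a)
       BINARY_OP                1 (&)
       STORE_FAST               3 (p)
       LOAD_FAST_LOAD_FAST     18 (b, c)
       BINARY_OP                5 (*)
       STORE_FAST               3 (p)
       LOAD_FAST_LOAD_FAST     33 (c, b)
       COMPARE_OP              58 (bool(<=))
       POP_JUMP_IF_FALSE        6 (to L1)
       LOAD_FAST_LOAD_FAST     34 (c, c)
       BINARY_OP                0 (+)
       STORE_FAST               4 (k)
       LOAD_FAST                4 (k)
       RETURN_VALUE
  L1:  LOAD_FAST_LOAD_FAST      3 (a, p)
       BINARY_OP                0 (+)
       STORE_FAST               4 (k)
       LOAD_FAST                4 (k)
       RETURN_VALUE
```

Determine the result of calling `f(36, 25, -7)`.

-14

LOAD_CONST → push 1. Stack: [1]
LOAD_FAST a → push 36. Stack: [1, 36]
BINARY_OP & → 1 & 36 = 0. Stack: [0]
STORE_FAST p → p=0. Stack: []
LOAD_FAST_LOAD_FAST b,c → push 25,-7. Stack: [25, -7]
BINARY_OP * → 25 * -7 = -175. Stack: [-175]
STORE_FAST p → p=-175. Stack: []
LOAD_FAST_LOAD_FAST c,b → push -7,25. Stack: [-7, 25]
COMPARE_OP bool(<=) → -7 vs 25 = True. Stack: [True]
POP_JUMP_IF_FALSE → pop True; no jump. Stack: []
LOAD_FAST_LOAD_FAST c,c → push -7,-7. Stack: [-7, -7]
BINARY_OP + → -7 + -7 = -14. Stack: [-14]
STORE_FAST k → k=-14. Stack: []
LOAD_FAST k → push -14. Stack: [-14]
RETURN_VALUE → return -14.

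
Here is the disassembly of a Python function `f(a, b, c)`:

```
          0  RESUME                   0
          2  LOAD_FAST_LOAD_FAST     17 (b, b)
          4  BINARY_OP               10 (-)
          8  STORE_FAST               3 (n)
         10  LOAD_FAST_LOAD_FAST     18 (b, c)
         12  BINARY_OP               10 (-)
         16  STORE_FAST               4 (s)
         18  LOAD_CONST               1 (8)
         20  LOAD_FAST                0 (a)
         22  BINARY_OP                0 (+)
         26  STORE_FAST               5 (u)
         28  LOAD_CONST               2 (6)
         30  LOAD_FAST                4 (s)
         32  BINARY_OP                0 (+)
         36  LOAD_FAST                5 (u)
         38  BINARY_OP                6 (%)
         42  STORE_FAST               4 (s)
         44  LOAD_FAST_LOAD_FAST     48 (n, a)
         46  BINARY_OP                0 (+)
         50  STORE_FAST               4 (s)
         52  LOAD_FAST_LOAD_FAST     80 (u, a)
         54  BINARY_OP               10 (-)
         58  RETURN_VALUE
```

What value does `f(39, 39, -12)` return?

8

LOAD_FAST_LOAD_FAST b,b → push 39,39. Stack: [39, 39]
BINARY_OP - → 39 - 39 = 0. Stack: [0]
STORE_FAST n → n=0. Stack: []
LOAD_FAST_LOAD_FAST b,c → push 39,-12. Stack: [39, -12]
BINARY_OP - → 39 - -12 = 51. Stack: [51]
STORE_FAST s → s=51. Stack: []
LOAD_CONST → push 8. Stack: [8]
LOAD_FAST a → push 39. Stack: [8, 39]
BINARY_OP + → 8 + 39 = 47. Stack: [47]
STORE_FAST u → u=47. Stack: []
LOAD_CONST → push 6. Stack: [6]
LOAD_FAST s → push 51. Stack: [6, 51]
BINARY_OP + → 6 + 51 = 57. Stack: [57]
LOAD_FAST u → push 47. Stack: [57, 47]
BINARY_OP % → 57 % 47 = 10. Stack: [10]
STORE_FAST s → s=10. Stack: []
LOAD_FAST_LOAD_FAST n,a → push 0,39. Stack: [0, 39]
BINARY_OP + → 0 + 39 = 39. Stack: [39]
STORE_FAST s → s=39. Stack: []
LOAD_FAST_LOAD_FAST u,a → push 47,39. Stack: [47, 39]
BINARY_OP - → 47 - 39 = 8. Stack: [8]
RETURN_VALUE → return 8.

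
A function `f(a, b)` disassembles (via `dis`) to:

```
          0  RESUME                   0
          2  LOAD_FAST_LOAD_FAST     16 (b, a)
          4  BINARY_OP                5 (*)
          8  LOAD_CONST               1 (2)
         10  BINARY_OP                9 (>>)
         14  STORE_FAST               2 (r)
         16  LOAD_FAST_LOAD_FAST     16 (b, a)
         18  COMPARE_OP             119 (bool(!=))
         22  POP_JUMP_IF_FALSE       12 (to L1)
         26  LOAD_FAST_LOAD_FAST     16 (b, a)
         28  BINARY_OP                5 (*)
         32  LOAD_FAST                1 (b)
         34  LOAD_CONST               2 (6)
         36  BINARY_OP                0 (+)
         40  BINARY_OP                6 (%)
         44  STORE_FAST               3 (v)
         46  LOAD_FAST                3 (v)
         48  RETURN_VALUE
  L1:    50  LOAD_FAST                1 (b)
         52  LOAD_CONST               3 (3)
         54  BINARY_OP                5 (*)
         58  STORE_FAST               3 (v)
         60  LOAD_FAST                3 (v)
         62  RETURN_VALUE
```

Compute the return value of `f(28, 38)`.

8

LOAD_FAST_LOAD_FAST b,a → push 38,28. Stack: [38, 28]
BINARY_OP * → 38 * 28 = 1064. Stack: [1064]
LOAD_CONST → push 2. Stack: [1064, 2]
BINARY_OP >> → 1064 >> 2 = 266. Stack: [266]
STORE_FAST r → r=266. Stack: []
LOAD_FAST_LOAD_FAST b,a → push 38,28. Stack: [38, 28]
COMPARE_OP bool(!=) → 38 vs 28 = True. Stack: [True]
POP_JUMP_IF_FALSE → pop True; no jump. Stack: []
LOAD_FAST_LOAD_FAST b,a → push 38,28. Stack: [38, 28]
BINARY_OP * → 38 * 28 = 1064. Stack: [1064]
LOAD_FAST b → push 38. Stack: [1064, 38]
LOAD_CONST → push 6. Stack: [1064, 38, 6]
BINARY_OP + → 38 + 6 = 44. Stack: [1064, 44]
BINARY_OP % → 1064 % 44 = 8. Stack: [8]
STORE_FAST v → v=8. Stack: []
LOAD_FAST v → push 8. Stack: [8]
RETURN_VALUE → return 8.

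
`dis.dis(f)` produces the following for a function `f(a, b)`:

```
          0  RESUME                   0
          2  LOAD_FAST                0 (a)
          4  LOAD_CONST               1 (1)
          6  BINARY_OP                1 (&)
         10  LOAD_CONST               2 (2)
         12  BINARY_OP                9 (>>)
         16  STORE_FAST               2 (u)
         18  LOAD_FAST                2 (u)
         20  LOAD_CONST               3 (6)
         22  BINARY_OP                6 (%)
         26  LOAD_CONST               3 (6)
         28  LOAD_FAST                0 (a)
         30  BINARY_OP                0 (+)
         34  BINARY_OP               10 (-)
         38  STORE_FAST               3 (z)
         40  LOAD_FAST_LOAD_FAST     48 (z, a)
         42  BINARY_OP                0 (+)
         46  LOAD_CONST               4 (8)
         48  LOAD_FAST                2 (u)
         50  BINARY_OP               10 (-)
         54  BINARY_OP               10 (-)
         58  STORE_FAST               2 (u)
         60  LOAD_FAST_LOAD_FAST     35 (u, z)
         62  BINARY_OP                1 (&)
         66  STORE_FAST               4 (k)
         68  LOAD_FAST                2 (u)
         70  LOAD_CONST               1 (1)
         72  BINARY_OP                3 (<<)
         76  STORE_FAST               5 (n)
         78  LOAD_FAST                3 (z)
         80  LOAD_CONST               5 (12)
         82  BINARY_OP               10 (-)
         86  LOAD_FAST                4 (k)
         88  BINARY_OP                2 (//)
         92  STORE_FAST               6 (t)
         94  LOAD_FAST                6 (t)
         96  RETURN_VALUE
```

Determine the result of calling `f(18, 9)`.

LOAD_FAST a → push 18. Stack: [18]
LOAD_CONST → push 1. Stack: [18, 1]
BINARY_OP & → 18 & 1 = 0. Stack: [0]
LOAD_CONST → push 2. Stack: [0, 2]
BINARY_OP >> → 0 >> 2 = 0. Stack: [0]
STORE_FAST u → u=0. Stack: []
LOAD_FAST u → push 0. Stack: [0]
LOAD_CONST → push 6. Stack: [0, 6]
BINARY_OP % → 0 % 6 = 0. Stack: [0]
LOAD_CONST → push 6. Stack: [0, 6]
LOAD_FAST a → push 18. Stack: [0, 6, 18]
BINARY_OP + → 6 + 18 = 24. Stack: [0, 24]
BINARY_OP - → 0 - 24 = -24. Stack: [-24]
STORE_FAST z → z=-24. Stack: []
LOAD_FAST_LOAD_FAST z,a → push -24,18. Stack: [-24, 18]
BINARY_OP + → -24 + 18 = -6. Stack: [-6]
LOAD_CONST → push 8. Stack: [-6, 8]
LOAD_FAST u → push 0. Stack: [-6, 8, 0]
BINARY_OP - → 8 - 0 = 8. Stack: [-6, 8]
BINARY_OP - → -6 - 8 = -14. Stack: [-14]
STORE_FAST u → u=-14. Stack: []
LOAD_FAST_LOAD_FAST u,z → push -14,-24. Stack: [-14, -24]
BINARY_OP & → -14 & -24 = -32. Stack: [-32]
STORE_FAST k → k=-32. Stack: []
LOAD_FAST u → push -14. Stack: [-14]
LOAD_CONST → push 1. Stack: [-14, 1]
BINARY_OP << → -14 << 1 = -28. Stack: [-28]
STORE_FAST n → n=-28. Stack: []
LOAD_FAST z → push -24. Stack: [-24]
LOAD_CONST → push 12. Stack: [-24, 12]
BINARY_OP - → -24 - 12 = -36. Stack: [-36]
LOAD_FAST k → push -32. Stack: [-36, -32]
BINARY_OP // → -36 // -32 = 1. Stack: [1]
STORE_FAST t → t=1. Stack: []
LOAD_FAST t → push 1. Stack: [1]
RETURN_VALUE → return 1.

1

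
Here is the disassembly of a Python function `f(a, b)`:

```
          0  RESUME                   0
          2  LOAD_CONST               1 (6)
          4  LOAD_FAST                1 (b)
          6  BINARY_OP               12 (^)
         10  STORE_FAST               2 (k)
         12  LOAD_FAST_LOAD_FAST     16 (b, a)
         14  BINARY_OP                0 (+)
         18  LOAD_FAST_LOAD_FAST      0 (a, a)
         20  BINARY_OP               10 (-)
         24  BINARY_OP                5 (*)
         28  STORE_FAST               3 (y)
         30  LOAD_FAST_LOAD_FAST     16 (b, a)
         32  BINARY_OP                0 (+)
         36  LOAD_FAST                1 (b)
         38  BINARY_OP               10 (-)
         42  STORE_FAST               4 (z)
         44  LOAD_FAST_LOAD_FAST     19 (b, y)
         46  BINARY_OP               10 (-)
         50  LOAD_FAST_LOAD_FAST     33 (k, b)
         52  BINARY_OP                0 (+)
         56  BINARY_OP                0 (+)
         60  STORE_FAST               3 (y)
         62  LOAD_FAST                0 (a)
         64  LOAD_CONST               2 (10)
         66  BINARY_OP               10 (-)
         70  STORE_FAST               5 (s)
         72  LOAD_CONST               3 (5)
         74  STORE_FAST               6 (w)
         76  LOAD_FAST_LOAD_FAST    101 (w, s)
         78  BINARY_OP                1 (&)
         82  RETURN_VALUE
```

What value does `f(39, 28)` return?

5

LOAD_CONST → push 6. Stack: [6]
LOAD_FAST b → push 28. Stack: [6, 28]
BINARY_OP ^ → 6 ^ 28 = 26. Stack: [26]
STORE_FAST k → k=26. Stack: []
LOAD_FAST_LOAD_FAST b,a → push 28,39. Stack: [28, 39]
BINARY_OP + → 28 + 39 = 67. Stack: [67]
LOAD_FAST_LOAD_FAST a,a → push 39,39. Stack: [67, 39, 39]
BINARY_OP - → 39 - 39 = 0. Stack: [67, 0]
BINARY_OP * → 67 * 0 = 0. Stack: [0]
STORE_FAST y → y=0. Stack: []
LOAD_FAST_LOAD_FAST b,a → push 28,39. Stack: [28, 39]
BINARY_OP + → 28 + 39 = 67. Stack: [67]
LOAD_FAST b → push 28. Stack: [67, 28]
BINARY_OP - → 67 - 28 = 39. Stack: [39]
STORE_FAST z → z=39. Stack: []
LOAD_FAST_LOAD_FAST b,y → push 28,0. Stack: [28, 0]
BINARY_OP - → 28 - 0 = 28. Stack: [28]
LOAD_FAST_LOAD_FAST k,b → push 26,28. Stack: [28, 26, 28]
BINARY_OP + → 26 + 28 = 54. Stack: [28, 54]
BINARY_OP + → 28 + 54 = 82. Stack: [82]
STORE_FAST y → y=82. Stack: []
LOAD_FAST a → push 39. Stack: [39]
LOAD_CONST → push 10. Stack: [39, 10]
BINARY_OP - → 39 - 10 = 29. Stack: [29]
STORE_FAST s → s=29. Stack: []
LOAD_CONST → push 5. Stack: [5]
STORE_FAST w → w=5. Stack: []
LOAD_FAST_LOAD_FAST w,s → push 5,29. Stack: [5, 29]
BINARY_OP & → 5 & 29 = 5. Stack: [5]
RETURN_VALUE → return 5.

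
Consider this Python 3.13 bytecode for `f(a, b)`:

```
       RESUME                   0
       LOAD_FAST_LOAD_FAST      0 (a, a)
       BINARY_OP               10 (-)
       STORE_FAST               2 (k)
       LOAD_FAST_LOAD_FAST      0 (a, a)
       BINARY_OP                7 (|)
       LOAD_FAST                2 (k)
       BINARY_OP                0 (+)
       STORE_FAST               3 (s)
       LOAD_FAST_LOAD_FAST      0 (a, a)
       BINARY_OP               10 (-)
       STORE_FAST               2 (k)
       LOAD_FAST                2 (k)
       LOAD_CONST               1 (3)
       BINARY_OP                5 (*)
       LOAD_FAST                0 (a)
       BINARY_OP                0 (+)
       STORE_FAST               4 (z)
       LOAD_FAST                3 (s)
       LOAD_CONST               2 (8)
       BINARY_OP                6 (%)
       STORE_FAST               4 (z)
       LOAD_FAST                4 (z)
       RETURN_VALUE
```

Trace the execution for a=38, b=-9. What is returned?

LOAD_FAST_LOAD_FAST a,a → push 38,38. Stack: [38, 38]
BINARY_OP - → 38 - 38 = 0. Stack: [0]
STORE_FAST k → k=0. Stack: []
LOAD_FAST_LOAD_FAST a,a → push 38,38. Stack: [38, 38]
BINARY_OP | → 38 | 38 = 38. Stack: [38]
LOAD_FAST k → push 0. Stack: [38, 0]
BINARY_OP + → 38 + 0 = 38. Stack: [38]
STORE_FAST s → s=38. Stack: []
LOAD_FAST_LOAD_FAST a,a → push 38,38. Stack: [38, 38]
BINARY_OP - → 38 - 38 = 0. Stack: [0]
STORE_FAST k → k=0. Stack: []
LOAD_FAST k → push 0. Stack: [0]
LOAD_CONST → push 3. Stack: [0, 3]
BINARY_OP * → 0 * 3 = 0. Stack: [0]
LOAD_FAST a → push 38. Stack: [0, 38]
BINARY_OP + → 0 + 38 = 38. Stack: [38]
STORE_FAST z → z=38. Stack: []
LOAD_FAST s → push 38. Stack: [38]
LOAD_CONST → push 8. Stack: [38, 8]
BINARY_OP % → 38 % 8 = 6. Stack: [6]
STORE_FAST z → z=6. Stack: []
LOAD_FAST z → push 6. Stack: [6]
RETURN_VALUE → return 6.

6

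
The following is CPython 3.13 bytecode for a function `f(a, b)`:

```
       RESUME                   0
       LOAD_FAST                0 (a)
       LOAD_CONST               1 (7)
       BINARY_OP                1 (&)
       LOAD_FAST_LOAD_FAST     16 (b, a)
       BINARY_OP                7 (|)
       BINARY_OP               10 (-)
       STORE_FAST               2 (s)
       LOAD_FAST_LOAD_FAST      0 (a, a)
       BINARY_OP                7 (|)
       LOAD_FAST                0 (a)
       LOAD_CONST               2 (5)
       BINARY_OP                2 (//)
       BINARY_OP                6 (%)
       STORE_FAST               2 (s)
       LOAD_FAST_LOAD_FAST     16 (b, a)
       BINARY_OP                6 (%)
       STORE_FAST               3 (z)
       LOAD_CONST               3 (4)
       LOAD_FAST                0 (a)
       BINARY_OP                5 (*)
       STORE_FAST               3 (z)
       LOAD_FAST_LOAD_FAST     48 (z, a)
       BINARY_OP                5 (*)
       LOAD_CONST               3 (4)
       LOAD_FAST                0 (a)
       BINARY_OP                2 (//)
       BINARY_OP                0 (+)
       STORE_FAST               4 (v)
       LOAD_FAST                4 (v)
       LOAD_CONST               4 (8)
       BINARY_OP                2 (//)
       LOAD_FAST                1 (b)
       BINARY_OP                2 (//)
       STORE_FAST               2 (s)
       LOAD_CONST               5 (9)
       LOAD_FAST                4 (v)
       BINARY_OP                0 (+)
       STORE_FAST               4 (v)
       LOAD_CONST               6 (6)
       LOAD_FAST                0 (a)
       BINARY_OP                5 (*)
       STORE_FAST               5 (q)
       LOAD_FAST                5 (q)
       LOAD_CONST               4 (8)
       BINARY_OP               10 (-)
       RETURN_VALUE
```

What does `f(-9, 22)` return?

LOAD_FAST a → push -9. Stack: [-9]
LOAD_CONST → push 7. Stack: [-9, 7]
BINARY_OP & → -9 & 7 = 7. Stack: [7]
LOAD_FAST_LOAD_FAST b,a → push 22,-9. Stack: [7, 22, -9]
BINARY_OP | → 22 | -9 = -9. Stack: [7, -9]
BINARY_OP - → 7 - -9 = 16. Stack: [16]
STORE_FAST s → s=16. Stack: []
LOAD_FAST_LOAD_FAST a,a → push -9,-9. Stack: [-9, -9]
BINARY_OP | → -9 | -9 = -9. Stack: [-9]
LOAD_FAST a → push -9. Stack: [-9, -9]
LOAD_CONST → push 5. Stack: [-9, -9, 5]
BINARY_OP // → -9 // 5 = -2. Stack: [-9, -2]
BINARY_OP % → -9 % -2 = -1. Stack: [-1]
STORE_FAST s → s=-1. Stack: []
LOAD_FAST_LOAD_FAST b,a → push 22,-9. Stack: [22, -9]
BINARY_OP % → 22 % -9 = -5. Stack: [-5]
STORE_FAST z → z=-5. Stack: []
LOAD_CONST → push 4. Stack: [4]
LOAD_FAST a → push -9. Stack: [4, -9]
BINARY_OP * → 4 * -9 = -36. Stack: [-36]
STORE_FAST z → z=-36. Stack: []
LOAD_FAST_LOAD_FAST z,a → push -36,-9. Stack: [-36, -9]
BINARY_OP * → -36 * -9 = 324. Stack: [324]
LOAD_CONST → push 4. Stack: [324, 4]
LOAD_FAST a → push -9. Stack: [324, 4, -9]
BINARY_OP // → 4 // -9 = -1. Stack: [324, -1]
BINARY_OP + → 324 + -1 = 323. Stack: [323]
STORE_FAST v → v=323. Stack: []
LOAD_FAST v → push 323. Stack: [323]
LOAD_CONST → push 8. Stack: [323, 8]
BINARY_OP // → 323 // 8 = 40. Stack: [40]
LOAD_FAST b → push 22. Stack: [40, 22]
BINARY_OP // → 40 // 22 = 1. Stack: [1]
STORE_FAST s → s=1. Stack: []
LOAD_CONST → push 9. Stack: [9]
LOAD_FAST v → push 323. Stack: [9, 323]
BINARY_OP + → 9 + 323 = 332. Stack: [332]
STORE_FAST v → v=332. Stack: []
LOAD_CONST → push 6. Stack: [6]
LOAD_FAST a → push -9. Stack: [6, -9]
BINARY_OP * → 6 * -9 = -54. Stack: [-54]
STORE_FAST q → q=-54. Stack: []
LOAD_FAST q → push -54. Stack: [-54]
LOAD_CONST → push 8. Stack: [-54, 8]
BINARY_OP - → -54 - 8 = -62. Stack: [-62]
RETURN_VALUE → return -62.

-62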